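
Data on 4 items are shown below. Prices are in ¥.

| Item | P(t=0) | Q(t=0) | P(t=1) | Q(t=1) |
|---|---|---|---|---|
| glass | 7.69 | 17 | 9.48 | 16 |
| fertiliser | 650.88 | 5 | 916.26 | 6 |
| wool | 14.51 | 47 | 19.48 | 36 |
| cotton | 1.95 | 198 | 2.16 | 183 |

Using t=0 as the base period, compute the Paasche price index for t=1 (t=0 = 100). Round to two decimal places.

Paasche price index uses current-period quantities as weights.
ΣP(t=1)·Q(t=1) = 9.48×16 + 916.26×6 + 19.48×36 + 2.16×183 = 151.68 + 5497.56 + 701.28 + 395.28 = 6745.8
ΣP(t=0)·Q(t=1) = 7.69×16 + 650.88×6 + 14.51×36 + 1.95×183 = 123.04 + 3905.28 + 522.36 + 356.85 = 4907.53
Index = 6745.8 / 4907.53 × 100 = 137.4582

137.46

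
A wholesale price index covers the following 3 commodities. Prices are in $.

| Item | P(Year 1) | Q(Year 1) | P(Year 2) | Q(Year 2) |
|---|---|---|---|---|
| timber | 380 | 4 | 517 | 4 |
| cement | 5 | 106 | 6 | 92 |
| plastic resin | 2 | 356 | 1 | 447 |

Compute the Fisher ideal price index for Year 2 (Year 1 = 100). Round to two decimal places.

108.73

Laspeyres component (base-period weights):
ΣP(Year 2)Q(Year 1) = 517×4 + 6×106 + 1×356 = 2068 + 636 + 356 = 3060
ΣP(Year 1)Q(Year 1) = 380×4 + 5×106 + 2×356 = 1520 + 530 + 712 = 2762
L = 3060 / 2762 × 100 = 110.7893
Paasche component (current-period weights):
ΣP(Year 2)Q(Year 2) = 517×4 + 6×92 + 1×447 = 2068 + 552 + 447 = 3067
ΣP(Year 1)Q(Year 2) = 380×4 + 5×92 + 2×447 = 1520 + 460 + 894 = 2874
P = 3067 / 2874 × 100 = 106.7154
Fisher = √(L × P) = √(110.7893 × 106.7154) = 108.7333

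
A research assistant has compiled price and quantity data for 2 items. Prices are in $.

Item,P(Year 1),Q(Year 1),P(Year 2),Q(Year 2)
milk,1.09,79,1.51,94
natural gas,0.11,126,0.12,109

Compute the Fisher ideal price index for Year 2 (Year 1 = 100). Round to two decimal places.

134.95

Laspeyres component (base-period weights):
ΣP(Year 2)Q(Year 1) = 1.51×79 + 0.12×126 = 119.29 + 15.12 = 134.41
ΣP(Year 1)Q(Year 1) = 1.09×79 + 0.11×126 = 86.11 + 13.86 = 99.97
L = 134.41 / 99.97 × 100 = 134.4503
Paasche component (current-period weights):
ΣP(Year 2)Q(Year 2) = 1.51×94 + 0.12×109 = 141.94 + 13.08 = 155.02
ΣP(Year 1)Q(Year 2) = 1.09×94 + 0.11×109 = 102.46 + 11.99 = 114.45
P = 155.02 / 114.45 × 100 = 135.4478
Fisher = √(L × P) = √(134.4503 × 135.4478) = 134.9481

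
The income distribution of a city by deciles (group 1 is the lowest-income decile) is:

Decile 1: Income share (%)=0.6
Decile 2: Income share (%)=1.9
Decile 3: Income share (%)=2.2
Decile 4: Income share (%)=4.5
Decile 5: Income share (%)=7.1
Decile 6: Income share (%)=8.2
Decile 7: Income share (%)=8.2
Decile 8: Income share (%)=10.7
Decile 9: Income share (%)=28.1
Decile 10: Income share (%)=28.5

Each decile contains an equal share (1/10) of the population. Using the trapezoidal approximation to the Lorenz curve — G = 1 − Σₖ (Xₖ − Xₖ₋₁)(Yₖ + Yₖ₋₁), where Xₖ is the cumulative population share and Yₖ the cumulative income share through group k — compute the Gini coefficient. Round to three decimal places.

0.489

Cumulative income shares Yₖ: 0.0060, 0.0250, 0.0470, 0.0920, 0.1630, 0.2450, 0.3270, 0.4340, 0.7150, 1.0000
Σ (Xₖ−Xₖ₋₁)(Yₖ+Yₖ₋₁) = (1/10)(0.0060+0.0000) + (1/10)(0.0250+0.0060) + (1/10)(0.0470+0.0250) + (1/10)(0.0920+0.0470) + (1/10)(0.1630+0.0920) + (1/10)(0.2450+0.1630) + (1/10)(0.3270+0.2450) + (1/10)(0.4340+0.3270) + (1/10)(0.7150+0.4340) + (1/10)(1.0000+0.7150)
  = 0.0006 + 0.0031 + 0.0072 + 0.0139 + 0.0255 + 0.0408 + 0.0572 + 0.0761 + 0.1149 + 0.1715 = 0.5108
G = 1 − 0.5108 = 0.4892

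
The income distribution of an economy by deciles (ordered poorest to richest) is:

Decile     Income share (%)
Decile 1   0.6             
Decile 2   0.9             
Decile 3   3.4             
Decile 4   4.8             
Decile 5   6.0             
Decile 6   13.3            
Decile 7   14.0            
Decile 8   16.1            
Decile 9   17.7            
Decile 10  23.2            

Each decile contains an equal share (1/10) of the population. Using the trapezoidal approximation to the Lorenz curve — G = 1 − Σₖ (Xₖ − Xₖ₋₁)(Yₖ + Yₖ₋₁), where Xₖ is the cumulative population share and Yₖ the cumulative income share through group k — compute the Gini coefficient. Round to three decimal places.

Cumulative income shares Yₖ: 0.0060, 0.0150, 0.0490, 0.0970, 0.1570, 0.2900, 0.4300, 0.5910, 0.7680, 1.0000
Σ (Xₖ−Xₖ₋₁)(Yₖ+Yₖ₋₁) = (1/10)(0.0060+0.0000) + (1/10)(0.0150+0.0060) + (1/10)(0.0490+0.0150) + (1/10)(0.0970+0.0490) + (1/10)(0.1570+0.0970) + (1/10)(0.2900+0.1570) + (1/10)(0.4300+0.2900) + (1/10)(0.5910+0.4300) + (1/10)(0.7680+0.5910) + (1/10)(1.0000+0.7680)
  = 0.0006 + 0.0021 + 0.0064 + 0.0146 + 0.0254 + 0.0447 + 0.0720 + 0.1021 + 0.1359 + 0.1768 = 0.5806
G = 1 − 0.5806 = 0.4194

0.419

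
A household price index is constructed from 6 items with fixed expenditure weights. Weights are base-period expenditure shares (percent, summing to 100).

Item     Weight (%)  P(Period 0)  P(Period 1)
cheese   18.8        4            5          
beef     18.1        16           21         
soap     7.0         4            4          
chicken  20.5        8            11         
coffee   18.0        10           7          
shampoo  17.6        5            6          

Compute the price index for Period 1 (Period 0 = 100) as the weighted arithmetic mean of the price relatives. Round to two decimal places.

cheese: 18.8 × (5/4) = 18.8 × 1.250000 = 23.5000
beef: 18.1 × (21/16) = 18.1 × 1.312500 = 23.7563
soap: 7.0 × (4/4) = 7.0 × 1.000000 = 7.0000
chicken: 20.5 × (11/8) = 20.5 × 1.375000 = 28.1875
coffee: 18.0 × (7/10) = 18.0 × 0.700000 = 12.6000
shampoo: 17.6 × (6/5) = 17.6 × 1.200000 = 21.1200
Index = Σ wᵢ·(p₁ᵢ/p₀ᵢ) = 23.5000 + 23.7563 + 7.0000 + 28.1875 + 12.6000 + 21.1200 = 116.1638

116.16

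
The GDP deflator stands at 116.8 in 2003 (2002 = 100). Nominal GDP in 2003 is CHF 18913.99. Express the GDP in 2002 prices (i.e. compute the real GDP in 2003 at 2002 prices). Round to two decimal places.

Real = Nominal ÷ (Index/100) = 18913.99 ÷ (116.8/100)
     = 18913.99 ÷ 1.168 = 16193.4846

16193.48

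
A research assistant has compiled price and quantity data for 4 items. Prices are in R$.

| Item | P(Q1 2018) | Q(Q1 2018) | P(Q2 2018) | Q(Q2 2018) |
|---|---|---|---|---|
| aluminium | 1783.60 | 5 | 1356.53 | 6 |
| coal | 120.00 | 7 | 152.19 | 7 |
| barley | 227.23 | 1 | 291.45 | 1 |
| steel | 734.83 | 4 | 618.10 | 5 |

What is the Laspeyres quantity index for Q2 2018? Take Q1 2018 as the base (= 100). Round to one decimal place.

119.5

Laspeyres quantity index uses base-period prices as weights.
ΣP(Q1 2018)·Q(Q2 2018) = 1783.60×6 + 120.00×7 + 227.23×1 + 734.83×5 = 10701.6 + 840 + 227.23 + 3674.15 = 15442.98
ΣP(Q1 2018)·Q(Q1 2018) = 1783.60×5 + 120.00×7 + 227.23×1 + 734.83×4 = 8918 + 840 + 227.23 + 2939.32 = 12924.55
Index = 15442.98 / 12924.55 × 100 = 119.4856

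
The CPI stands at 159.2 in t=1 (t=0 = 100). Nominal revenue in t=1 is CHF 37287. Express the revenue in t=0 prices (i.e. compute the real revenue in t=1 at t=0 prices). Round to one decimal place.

23421.5

Real = Nominal ÷ (Index/100) = 37287 ÷ (159.2/100)
     = 37287 ÷ 1.592 = 23421.4824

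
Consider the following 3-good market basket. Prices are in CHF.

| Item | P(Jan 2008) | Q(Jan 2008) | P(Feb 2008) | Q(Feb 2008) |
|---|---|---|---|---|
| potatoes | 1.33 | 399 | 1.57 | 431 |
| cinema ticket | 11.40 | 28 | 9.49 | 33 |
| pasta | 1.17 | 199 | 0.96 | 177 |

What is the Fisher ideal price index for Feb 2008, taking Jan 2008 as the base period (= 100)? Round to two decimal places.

Laspeyres component (base-period weights):
ΣP(Feb 2008)Q(Jan 2008) = 1.57×399 + 9.49×28 + 0.96×199 = 626.43 + 265.72 + 191.04 = 1083.19
ΣP(Jan 2008)Q(Jan 2008) = 1.33×399 + 11.40×28 + 1.17×199 = 530.67 + 319.2 + 232.83 = 1082.7
L = 1083.19 / 1082.7 × 100 = 100.0453
Paasche component (current-period weights):
ΣP(Feb 2008)Q(Feb 2008) = 1.57×431 + 9.49×33 + 0.96×177 = 676.67 + 313.17 + 169.92 = 1159.76
ΣP(Jan 2008)Q(Feb 2008) = 1.33×431 + 11.40×33 + 1.17×177 = 573.23 + 376.2 + 207.09 = 1156.52
P = 1159.76 / 1156.52 × 100 = 100.2802
Fisher = √(L × P) = √(100.0453 × 100.2802) = 100.1626

100.16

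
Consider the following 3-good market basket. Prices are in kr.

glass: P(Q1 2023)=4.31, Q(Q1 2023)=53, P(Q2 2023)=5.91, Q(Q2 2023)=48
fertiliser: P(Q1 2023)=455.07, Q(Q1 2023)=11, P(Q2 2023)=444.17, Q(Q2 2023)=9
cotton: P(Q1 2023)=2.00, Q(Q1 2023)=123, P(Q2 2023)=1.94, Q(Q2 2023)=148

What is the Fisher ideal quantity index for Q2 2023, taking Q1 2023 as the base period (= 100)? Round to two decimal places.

Laspeyres component (base-period weights):
ΣP(Q1 2023)Q(Q2 2023) = 4.31×48 + 455.07×9 + 2.00×148 = 206.88 + 4095.63 + 296 = 4598.51
ΣP(Q1 2023)Q(Q1 2023) = 4.31×53 + 455.07×11 + 2.00×123 = 228.43 + 5005.77 + 246 = 5480.2
L = 4598.51 / 5480.2 × 100 = 83.9114
Paasche component (current-period weights):
ΣP(Q2 2023)Q(Q2 2023) = 5.91×48 + 444.17×9 + 1.94×148 = 283.68 + 3997.53 + 287.12 = 4568.33
ΣP(Q2 2023)Q(Q1 2023) = 5.91×53 + 444.17×11 + 1.94×123 = 313.23 + 4885.87 + 238.62 = 5437.72
P = 4568.33 / 5437.72 × 100 = 84.0119
Fisher = √(L × P) = √(83.9114 × 84.0119) = 83.9616

83.96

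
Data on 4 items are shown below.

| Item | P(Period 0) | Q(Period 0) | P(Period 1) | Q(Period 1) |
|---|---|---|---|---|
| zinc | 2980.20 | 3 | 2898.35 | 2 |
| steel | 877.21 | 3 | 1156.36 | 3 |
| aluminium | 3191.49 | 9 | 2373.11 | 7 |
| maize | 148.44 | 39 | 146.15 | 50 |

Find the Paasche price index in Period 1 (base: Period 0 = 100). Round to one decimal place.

86.5

Paasche price index uses current-period quantities as weights.
ΣP(Period 1)·Q(Period 1) = 2898.35×2 + 1156.36×3 + 2373.11×7 + 146.15×50 = 5796.7 + 3469.08 + 16611.77 + 7307.5 = 33185.05
ΣP(Period 0)·Q(Period 1) = 2980.20×2 + 877.21×3 + 3191.49×7 + 148.44×50 = 5960.4 + 2631.63 + 22340.43 + 7422 = 38354.46
Index = 33185.05 / 38354.46 × 100 = 86.5220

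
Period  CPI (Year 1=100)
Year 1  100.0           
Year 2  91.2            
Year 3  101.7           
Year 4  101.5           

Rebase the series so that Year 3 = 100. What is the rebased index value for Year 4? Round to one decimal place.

Rebased(Year 4) = 101.5 / 101.7 × 100 = 99.8033

99.8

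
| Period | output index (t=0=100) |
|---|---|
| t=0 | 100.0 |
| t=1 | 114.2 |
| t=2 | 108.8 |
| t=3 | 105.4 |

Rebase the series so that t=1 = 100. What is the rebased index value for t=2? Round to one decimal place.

Rebased(t=2) = 108.8 / 114.2 × 100 = 95.2715

95.3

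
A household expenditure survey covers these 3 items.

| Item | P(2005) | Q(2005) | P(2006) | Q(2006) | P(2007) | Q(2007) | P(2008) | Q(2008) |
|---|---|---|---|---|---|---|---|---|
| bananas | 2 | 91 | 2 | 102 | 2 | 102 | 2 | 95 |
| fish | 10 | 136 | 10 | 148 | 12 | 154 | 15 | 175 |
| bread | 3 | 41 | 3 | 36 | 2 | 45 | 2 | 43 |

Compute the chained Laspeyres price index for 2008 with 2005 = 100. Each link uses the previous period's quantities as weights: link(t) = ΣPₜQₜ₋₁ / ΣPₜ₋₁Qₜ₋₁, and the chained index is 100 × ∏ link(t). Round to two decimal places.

139.21

Link 2005→2006:
ΣP(2006)Q(2005) = 2×91 + 10×136 + 3×41 = 182 + 1360 + 123 = 1665
ΣP(2005)Q(2005) = 2×91 + 10×136 + 3×41 = 182 + 1360 + 123 = 1665
link = 1665/1665 = 1.000000
Link 2006→2007:
ΣP(2007)Q(2006) = 2×102 + 12×148 + 2×36 = 204 + 1776 + 72 = 2052
ΣP(2006)Q(2006) = 2×102 + 10×148 + 3×36 = 204 + 1480 + 108 = 1792
link = 2052/1792 = 1.145089
Link 2007→2008:
ΣP(2008)Q(2007) = 2×102 + 15×154 + 2×45 = 204 + 2310 + 90 = 2604
ΣP(2007)Q(2007) = 2×102 + 12×154 + 2×45 = 204 + 1848 + 90 = 2142
link = 2604/2142 = 1.215686
Chained index = 100 × 1.000000 × 1.145089 × 1.215686 = 139.2069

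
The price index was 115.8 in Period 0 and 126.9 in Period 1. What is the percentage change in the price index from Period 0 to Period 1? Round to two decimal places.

9.59%

Change = (126.9 − 115.8) / 115.8 × 100
       = 11.1 / 115.8 × 100 = 9.5855%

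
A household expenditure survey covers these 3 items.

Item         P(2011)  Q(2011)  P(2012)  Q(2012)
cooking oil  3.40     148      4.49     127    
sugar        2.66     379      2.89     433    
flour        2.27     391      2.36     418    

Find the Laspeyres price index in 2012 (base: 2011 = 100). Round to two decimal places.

111.83

Laspeyres price index uses base-period quantities as weights.
ΣP(2012)·Q(2011) = 4.49×148 + 2.89×379 + 2.36×391 = 664.52 + 1095.31 + 922.76 = 2682.59
ΣP(2011)·Q(2011) = 3.40×148 + 2.66×379 + 2.27×391 = 503.2 + 1008.14 + 887.57 = 2398.91
Index = 2682.59 / 2398.91 × 100 = 111.8254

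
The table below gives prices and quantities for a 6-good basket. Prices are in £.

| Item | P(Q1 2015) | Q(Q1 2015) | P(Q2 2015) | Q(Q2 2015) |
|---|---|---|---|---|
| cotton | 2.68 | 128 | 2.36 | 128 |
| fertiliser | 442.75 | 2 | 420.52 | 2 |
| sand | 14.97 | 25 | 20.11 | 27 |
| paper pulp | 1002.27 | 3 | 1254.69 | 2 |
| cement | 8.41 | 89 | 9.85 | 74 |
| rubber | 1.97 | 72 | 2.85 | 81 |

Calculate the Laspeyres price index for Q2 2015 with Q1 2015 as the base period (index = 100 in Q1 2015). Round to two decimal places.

Laspeyres price index uses base-period quantities as weights.
ΣP(Q2 2015)·Q(Q1 2015) = 2.36×128 + 420.52×2 + 20.11×25 + 1254.69×3 + 9.85×89 + 2.85×72 = 302.08 + 841.04 + 502.75 + 3764.07 + 876.65 + 205.2 = 6491.79
ΣP(Q1 2015)·Q(Q1 2015) = 2.68×128 + 442.75×2 + 14.97×25 + 1002.27×3 + 8.41×89 + 1.97×72 = 343.04 + 885.5 + 374.25 + 3006.81 + 748.49 + 141.84 = 5499.93
Index = 6491.79 / 5499.93 × 100 = 118.0340

118.03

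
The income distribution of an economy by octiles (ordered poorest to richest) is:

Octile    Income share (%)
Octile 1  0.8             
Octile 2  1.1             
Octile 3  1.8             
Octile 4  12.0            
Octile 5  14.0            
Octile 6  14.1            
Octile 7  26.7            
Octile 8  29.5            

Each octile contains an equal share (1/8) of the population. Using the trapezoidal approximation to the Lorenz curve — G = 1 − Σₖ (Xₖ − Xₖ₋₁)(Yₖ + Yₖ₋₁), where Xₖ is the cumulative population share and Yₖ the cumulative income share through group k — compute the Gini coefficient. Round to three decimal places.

0.460

Cumulative income shares Yₖ: 0.0080, 0.0190, 0.0370, 0.1570, 0.2970, 0.4380, 0.7050, 1.0000
Σ (Xₖ−Xₖ₋₁)(Yₖ+Yₖ₋₁) = (1/8)(0.0080+0.0000) + (1/8)(0.0190+0.0080) + (1/8)(0.0370+0.0190) + (1/8)(0.1570+0.0370) + (1/8)(0.2970+0.1570) + (1/8)(0.4380+0.2970) + (1/8)(0.7050+0.4380) + (1/8)(1.0000+0.7050)
  = 0.0010 + 0.0034 + 0.0070 + 0.0243 + 0.0568 + 0.0919 + 0.1429 + 0.2131 = 0.5403
G = 1 − 0.5403 = 0.4597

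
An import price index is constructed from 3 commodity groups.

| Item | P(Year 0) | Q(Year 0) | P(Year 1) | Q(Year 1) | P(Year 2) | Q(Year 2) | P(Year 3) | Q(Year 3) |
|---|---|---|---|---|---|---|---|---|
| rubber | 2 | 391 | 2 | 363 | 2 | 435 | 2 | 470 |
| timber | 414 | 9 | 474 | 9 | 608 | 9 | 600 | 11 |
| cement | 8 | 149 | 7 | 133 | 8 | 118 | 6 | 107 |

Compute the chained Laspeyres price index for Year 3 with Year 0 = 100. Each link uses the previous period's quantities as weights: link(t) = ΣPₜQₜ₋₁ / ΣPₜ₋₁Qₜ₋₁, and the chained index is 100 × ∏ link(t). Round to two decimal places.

Link Year 0→Year 1:
ΣP(Year 1)Q(Year 0) = 2×391 + 474×9 + 7×149 = 782 + 4266 + 1043 = 6091
ΣP(Year 0)Q(Year 0) = 2×391 + 414×9 + 8×149 = 782 + 3726 + 1192 = 5700
link = 6091/5700 = 1.068596
Link Year 1→Year 2:
ΣP(Year 2)Q(Year 1) = 2×363 + 608×9 + 8×133 = 726 + 5472 + 1064 = 7262
ΣP(Year 1)Q(Year 1) = 2×363 + 474×9 + 7×133 = 726 + 4266 + 931 = 5923
link = 7262/5923 = 1.226068
Link Year 2→Year 3:
ΣP(Year 3)Q(Year 2) = 2×435 + 600×9 + 6×118 = 870 + 5400 + 708 = 6978
ΣP(Year 2)Q(Year 2) = 2×435 + 608×9 + 8×118 = 870 + 5472 + 944 = 7286
link = 6978/7286 = 0.957727
Chained index = 100 × 1.068596 × 1.226068 × 0.957727 = 125.4787

125.48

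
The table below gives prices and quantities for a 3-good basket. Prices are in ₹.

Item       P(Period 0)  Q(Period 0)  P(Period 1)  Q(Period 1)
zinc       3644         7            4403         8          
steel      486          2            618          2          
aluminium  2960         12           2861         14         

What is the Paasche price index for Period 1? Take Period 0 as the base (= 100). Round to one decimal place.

Paasche price index uses current-period quantities as weights.
ΣP(Period 1)·Q(Period 1) = 4403×8 + 618×2 + 2861×14 = 35224 + 1236 + 40054 = 76514
ΣP(Period 0)·Q(Period 1) = 3644×8 + 486×2 + 2960×14 = 29152 + 972 + 41440 = 71564
Index = 76514 / 71564 × 100 = 106.9169

106.9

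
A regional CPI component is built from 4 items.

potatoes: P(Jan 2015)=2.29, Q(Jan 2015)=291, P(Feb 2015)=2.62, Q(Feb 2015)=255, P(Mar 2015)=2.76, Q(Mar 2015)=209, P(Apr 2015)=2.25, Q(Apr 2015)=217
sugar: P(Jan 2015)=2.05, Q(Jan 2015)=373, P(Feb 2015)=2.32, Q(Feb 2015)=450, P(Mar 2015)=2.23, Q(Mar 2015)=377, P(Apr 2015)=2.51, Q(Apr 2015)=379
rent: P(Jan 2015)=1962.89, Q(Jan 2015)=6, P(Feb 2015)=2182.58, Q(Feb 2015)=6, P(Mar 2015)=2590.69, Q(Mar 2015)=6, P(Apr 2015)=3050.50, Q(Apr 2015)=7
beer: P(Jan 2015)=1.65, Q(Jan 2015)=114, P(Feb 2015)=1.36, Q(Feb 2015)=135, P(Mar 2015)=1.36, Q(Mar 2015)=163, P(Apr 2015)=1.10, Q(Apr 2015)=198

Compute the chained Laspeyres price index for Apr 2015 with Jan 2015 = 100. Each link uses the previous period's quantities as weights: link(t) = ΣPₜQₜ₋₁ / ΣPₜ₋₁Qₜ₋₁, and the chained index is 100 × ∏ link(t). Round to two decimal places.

Link Jan 2015→Feb 2015:
ΣP(Feb 2015)Q(Jan 2015) = 2.62×291 + 2.32×373 + 2182.58×6 + 1.36×114 = 762.42 + 865.36 + 13095.48 + 155.04 = 14878.3
ΣP(Jan 2015)Q(Jan 2015) = 2.29×291 + 2.05×373 + 1962.89×6 + 1.65×114 = 666.39 + 764.65 + 11777.34 + 188.1 = 13396.48
link = 14878.3/13396.48 = 1.110613
Link Feb 2015→Mar 2015:
ΣP(Mar 2015)Q(Feb 2015) = 2.76×255 + 2.23×450 + 2590.69×6 + 1.36×135 = 703.8 + 1003.5 + 15544.14 + 183.6 = 17435.04
ΣP(Feb 2015)Q(Feb 2015) = 2.62×255 + 2.32×450 + 2182.58×6 + 1.36×135 = 668.1 + 1044 + 13095.48 + 183.6 = 14991.18
link = 17435.04/14991.18 = 1.163020
Link Mar 2015→Apr 2015:
ΣP(Apr 2015)Q(Mar 2015) = 2.25×209 + 2.51×377 + 3050.50×6 + 1.10×163 = 470.25 + 946.27 + 18303 + 179.3 = 19898.82
ΣP(Mar 2015)Q(Mar 2015) = 2.76×209 + 2.23×377 + 2590.69×6 + 1.36×163 = 576.84 + 840.71 + 15544.14 + 221.68 = 17183.37
link = 19898.82/17183.37 = 1.158028
Chained index = 100 × 1.110613 × 1.163020 × 1.158028 = 149.5783

149.58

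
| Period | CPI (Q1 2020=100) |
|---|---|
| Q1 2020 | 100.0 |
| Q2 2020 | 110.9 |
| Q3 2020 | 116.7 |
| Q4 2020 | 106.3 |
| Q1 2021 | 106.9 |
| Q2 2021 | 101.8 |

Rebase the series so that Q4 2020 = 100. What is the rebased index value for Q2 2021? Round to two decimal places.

95.77

Rebased(Q2 2021) = 101.8 / 106.3 × 100 = 95.7667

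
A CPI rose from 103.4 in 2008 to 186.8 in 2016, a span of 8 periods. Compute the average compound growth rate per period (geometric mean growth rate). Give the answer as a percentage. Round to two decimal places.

Growth factor = (186.8/103.4)^(1/8) = (1.806576)^(1/8) = 1.076731
Growth rate = 1.076731 − 1 = 0.076731 = 7.6731%

7.67%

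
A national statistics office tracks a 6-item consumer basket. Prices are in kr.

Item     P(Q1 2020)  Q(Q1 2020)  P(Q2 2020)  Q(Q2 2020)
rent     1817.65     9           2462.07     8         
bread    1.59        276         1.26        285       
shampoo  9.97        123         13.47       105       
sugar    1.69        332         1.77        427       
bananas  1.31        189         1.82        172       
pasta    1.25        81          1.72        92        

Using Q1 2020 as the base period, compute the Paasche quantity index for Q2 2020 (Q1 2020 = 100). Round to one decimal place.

89.9

Paasche quantity index uses current-period prices as weights.
ΣP(Q2 2020)·Q(Q2 2020) = 2462.07×8 + 1.26×285 + 13.47×105 + 1.77×427 + 1.82×172 + 1.72×92 = 19696.56 + 359.1 + 1414.35 + 755.79 + 313.04 + 158.24 = 22697.08
ΣP(Q2 2020)·Q(Q1 2020) = 2462.07×9 + 1.26×276 + 13.47×123 + 1.77×332 + 1.82×189 + 1.72×81 = 22158.63 + 347.76 + 1656.81 + 587.64 + 343.98 + 139.32 = 25234.14
Index = 22697.08 / 25234.14 × 100 = 89.9459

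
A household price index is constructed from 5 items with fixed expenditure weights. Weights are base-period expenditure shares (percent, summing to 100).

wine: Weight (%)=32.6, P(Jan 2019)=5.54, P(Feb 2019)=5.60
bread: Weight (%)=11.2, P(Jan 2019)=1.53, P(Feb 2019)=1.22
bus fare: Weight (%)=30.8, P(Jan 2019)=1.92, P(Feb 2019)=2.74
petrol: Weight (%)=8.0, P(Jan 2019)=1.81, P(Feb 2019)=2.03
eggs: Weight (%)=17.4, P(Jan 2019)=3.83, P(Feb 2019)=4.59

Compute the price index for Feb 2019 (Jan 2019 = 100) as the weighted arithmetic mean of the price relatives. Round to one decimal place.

115.7

wine: 32.6 × (5.60/5.54) = 32.6 × 1.010830 = 32.9531
bread: 11.2 × (1.22/1.53) = 11.2 × 0.797386 = 8.9307
bus fare: 30.8 × (2.74/1.92) = 30.8 × 1.427083 = 43.9542
petrol: 8.0 × (2.03/1.81) = 8.0 × 1.121547 = 8.9724
eggs: 17.4 × (4.59/3.83) = 17.4 × 1.198433 = 20.8527
Index = Σ wᵢ·(p₁ᵢ/p₀ᵢ) = 32.9531 + 8.9307 + 43.9542 + 8.9724 + 20.8527 = 115.6631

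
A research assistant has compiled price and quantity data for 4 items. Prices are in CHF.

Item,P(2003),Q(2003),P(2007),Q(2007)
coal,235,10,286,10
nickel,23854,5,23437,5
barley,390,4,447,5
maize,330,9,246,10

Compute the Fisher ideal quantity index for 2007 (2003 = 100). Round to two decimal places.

Laspeyres component (base-period weights):
ΣP(2003)Q(2007) = 235×10 + 23854×5 + 390×5 + 330×10 = 2350 + 119270 + 1950 + 3300 = 126870
ΣP(2003)Q(2003) = 235×10 + 23854×5 + 390×4 + 330×9 = 2350 + 119270 + 1560 + 2970 = 126150
L = 126870 / 126150 × 100 = 100.5707
Paasche component (current-period weights):
ΣP(2007)Q(2007) = 286×10 + 23437×5 + 447×5 + 246×10 = 2860 + 117185 + 2235 + 2460 = 124740
ΣP(2007)Q(2003) = 286×10 + 23437×5 + 447×4 + 246×9 = 2860 + 117185 + 1788 + 2214 = 124047
P = 124740 / 124047 × 100 = 100.5587
Fisher = √(L × P) = √(100.5707 × 100.5587) = 100.5647

100.56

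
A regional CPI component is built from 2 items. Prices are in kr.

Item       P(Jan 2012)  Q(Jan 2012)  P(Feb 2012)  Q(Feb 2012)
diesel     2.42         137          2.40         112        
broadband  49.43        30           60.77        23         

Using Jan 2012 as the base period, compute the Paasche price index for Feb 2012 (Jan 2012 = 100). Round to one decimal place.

Paasche price index uses current-period quantities as weights.
ΣP(Feb 2012)·Q(Feb 2012) = 2.40×112 + 60.77×23 = 268.8 + 1397.71 = 1666.51
ΣP(Jan 2012)·Q(Feb 2012) = 2.42×112 + 49.43×23 = 271.04 + 1136.89 = 1407.93
Index = 1666.51 / 1407.93 × 100 = 118.3660

118.4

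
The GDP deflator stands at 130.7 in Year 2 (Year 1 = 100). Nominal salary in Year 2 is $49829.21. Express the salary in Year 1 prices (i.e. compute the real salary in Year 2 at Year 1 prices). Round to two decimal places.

Real = Nominal ÷ (Index/100) = 49829.21 ÷ (130.7/100)
     = 49829.21 ÷ 1.307 = 38124.8738

38124.87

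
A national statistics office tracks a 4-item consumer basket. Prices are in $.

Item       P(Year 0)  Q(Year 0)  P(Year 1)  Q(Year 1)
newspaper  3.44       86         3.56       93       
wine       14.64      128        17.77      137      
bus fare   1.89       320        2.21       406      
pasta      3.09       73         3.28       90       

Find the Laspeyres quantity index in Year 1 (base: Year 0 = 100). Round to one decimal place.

112.4

Laspeyres quantity index uses base-period prices as weights.
ΣP(Year 0)·Q(Year 1) = 3.44×93 + 14.64×137 + 1.89×406 + 3.09×90 = 319.92 + 2005.68 + 767.34 + 278.1 = 3371.04
ΣP(Year 0)·Q(Year 0) = 3.44×86 + 14.64×128 + 1.89×320 + 3.09×73 = 295.84 + 1873.92 + 604.8 + 225.57 = 3000.13
Index = 3371.04 / 3000.13 × 100 = 112.3631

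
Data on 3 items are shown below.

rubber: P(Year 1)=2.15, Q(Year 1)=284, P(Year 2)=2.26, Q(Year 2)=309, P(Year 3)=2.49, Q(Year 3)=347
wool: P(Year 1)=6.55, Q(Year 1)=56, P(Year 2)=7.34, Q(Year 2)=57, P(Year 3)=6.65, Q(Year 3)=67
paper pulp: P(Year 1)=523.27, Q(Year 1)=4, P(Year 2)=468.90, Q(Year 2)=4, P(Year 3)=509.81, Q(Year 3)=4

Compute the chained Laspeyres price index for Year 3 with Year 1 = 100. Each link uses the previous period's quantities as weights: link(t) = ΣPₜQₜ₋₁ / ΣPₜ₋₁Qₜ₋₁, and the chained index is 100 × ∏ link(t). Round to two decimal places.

101.60

Link Year 1→Year 2:
ΣP(Year 2)Q(Year 1) = 2.26×284 + 7.34×56 + 468.90×4 = 641.84 + 411.04 + 1875.6 = 2928.48
ΣP(Year 1)Q(Year 1) = 2.15×284 + 6.55×56 + 523.27×4 = 610.6 + 366.8 + 2093.08 = 3070.48
link = 2928.48/3070.48 = 0.953753
Link Year 2→Year 3:
ΣP(Year 3)Q(Year 2) = 2.49×309 + 6.65×57 + 509.81×4 = 769.41 + 379.05 + 2039.24 = 3187.7
ΣP(Year 2)Q(Year 2) = 2.26×309 + 7.34×57 + 468.90×4 = 698.34 + 418.38 + 1875.6 = 2992.32
link = 3187.7/2992.32 = 1.065294
Chained index = 100 × 0.953753 × 1.065294 = 101.6027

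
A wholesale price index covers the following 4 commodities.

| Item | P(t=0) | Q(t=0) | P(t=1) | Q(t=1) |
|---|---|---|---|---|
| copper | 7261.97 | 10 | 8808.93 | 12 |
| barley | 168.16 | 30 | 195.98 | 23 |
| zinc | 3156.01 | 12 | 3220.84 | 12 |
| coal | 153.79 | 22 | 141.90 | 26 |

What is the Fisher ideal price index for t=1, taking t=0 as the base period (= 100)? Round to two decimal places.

114.47

Laspeyres component (base-period weights):
ΣP(t=1)Q(t=0) = 8808.93×10 + 195.98×30 + 3220.84×12 + 141.90×22 = 88089.3 + 5879.4 + 38650.08 + 3121.8 = 135740.58
ΣP(t=0)Q(t=0) = 7261.97×10 + 168.16×30 + 3156.01×12 + 153.79×22 = 72619.7 + 5044.8 + 37872.12 + 3383.38 = 118920
L = 135740.58 / 118920 × 100 = 114.1445
Paasche component (current-period weights):
ΣP(t=1)Q(t=1) = 8808.93×12 + 195.98×23 + 3220.84×12 + 141.90×26 = 105707.16 + 4507.54 + 38650.08 + 3689.4 = 152554.18
ΣP(t=0)Q(t=1) = 7261.97×12 + 168.16×23 + 3156.01×12 + 153.79×26 = 87143.64 + 3867.68 + 37872.12 + 3998.54 = 132881.98
P = 152554.18 / 132881.98 × 100 = 114.8043
Fisher = √(L × P) = √(114.1445 × 114.8043) = 114.4739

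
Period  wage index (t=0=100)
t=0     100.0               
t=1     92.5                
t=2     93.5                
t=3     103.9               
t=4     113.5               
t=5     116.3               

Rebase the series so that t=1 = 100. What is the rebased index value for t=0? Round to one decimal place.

108.1

Rebased(t=0) = 100.0 / 92.5 × 100 = 108.1081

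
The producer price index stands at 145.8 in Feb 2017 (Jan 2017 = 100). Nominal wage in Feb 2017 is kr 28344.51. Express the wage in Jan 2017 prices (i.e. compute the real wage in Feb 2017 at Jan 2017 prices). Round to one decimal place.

Real = Nominal ÷ (Index/100) = 28344.51 ÷ (145.8/100)
     = 28344.51 ÷ 1.458 = 19440.6790

19440.7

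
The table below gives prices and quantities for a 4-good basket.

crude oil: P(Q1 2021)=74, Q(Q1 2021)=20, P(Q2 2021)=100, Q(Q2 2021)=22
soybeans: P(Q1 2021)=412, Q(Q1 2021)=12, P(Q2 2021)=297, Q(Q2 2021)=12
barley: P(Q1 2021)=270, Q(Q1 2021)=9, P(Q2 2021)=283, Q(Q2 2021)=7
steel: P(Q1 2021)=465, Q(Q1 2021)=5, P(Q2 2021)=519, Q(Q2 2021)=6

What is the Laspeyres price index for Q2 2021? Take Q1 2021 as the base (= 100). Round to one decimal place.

95.8

Laspeyres price index uses base-period quantities as weights.
ΣP(Q2 2021)·Q(Q1 2021) = 100×20 + 297×12 + 283×9 + 519×5 = 2000 + 3564 + 2547 + 2595 = 10706
ΣP(Q1 2021)·Q(Q1 2021) = 74×20 + 412×12 + 270×9 + 465×5 = 1480 + 4944 + 2430 + 2325 = 11179
Index = 10706 / 11179 × 100 = 95.7689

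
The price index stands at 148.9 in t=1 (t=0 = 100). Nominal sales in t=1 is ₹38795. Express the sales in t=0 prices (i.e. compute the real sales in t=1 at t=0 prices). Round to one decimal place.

Real = Nominal ÷ (Index/100) = 38795 ÷ (148.9/100)
     = 38795 ÷ 1.489 = 26054.3989

26054.4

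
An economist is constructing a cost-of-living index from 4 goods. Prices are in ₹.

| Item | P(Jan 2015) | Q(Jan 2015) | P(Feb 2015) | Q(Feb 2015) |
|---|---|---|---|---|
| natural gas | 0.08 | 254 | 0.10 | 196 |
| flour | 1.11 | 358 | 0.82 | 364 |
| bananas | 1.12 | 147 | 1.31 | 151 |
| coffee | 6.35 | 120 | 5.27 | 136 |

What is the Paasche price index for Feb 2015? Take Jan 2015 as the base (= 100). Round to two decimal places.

84.86

Paasche price index uses current-period quantities as weights.
ΣP(Feb 2015)·Q(Feb 2015) = 0.10×196 + 0.82×364 + 1.31×151 + 5.27×136 = 19.6 + 298.48 + 197.81 + 716.72 = 1232.61
ΣP(Jan 2015)·Q(Feb 2015) = 0.08×196 + 1.11×364 + 1.12×151 + 6.35×136 = 15.68 + 404.04 + 169.12 + 863.6 = 1452.44
Index = 1232.61 / 1452.44 × 100 = 84.8648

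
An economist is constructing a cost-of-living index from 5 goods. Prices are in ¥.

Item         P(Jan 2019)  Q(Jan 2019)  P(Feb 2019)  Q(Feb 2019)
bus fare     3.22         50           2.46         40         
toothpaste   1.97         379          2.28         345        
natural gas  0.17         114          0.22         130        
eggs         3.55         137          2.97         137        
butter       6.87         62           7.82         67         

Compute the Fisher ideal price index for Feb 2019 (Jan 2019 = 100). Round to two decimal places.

103.65

Laspeyres component (base-period weights):
ΣP(Feb 2019)Q(Jan 2019) = 2.46×50 + 2.28×379 + 0.22×114 + 2.97×137 + 7.82×62 = 123 + 864.12 + 25.08 + 406.89 + 484.84 = 1903.93
ΣP(Jan 2019)Q(Jan 2019) = 3.22×50 + 1.97×379 + 0.17×114 + 3.55×137 + 6.87×62 = 161 + 746.63 + 19.38 + 486.35 + 425.94 = 1839.3
L = 1903.93 / 1839.3 × 100 = 103.5138
Paasche component (current-period weights):
ΣP(Feb 2019)Q(Feb 2019) = 2.46×40 + 2.28×345 + 0.22×130 + 2.97×137 + 7.82×67 = 98.4 + 786.6 + 28.6 + 406.89 + 523.94 = 1844.43
ΣP(Jan 2019)Q(Feb 2019) = 3.22×40 + 1.97×345 + 0.17×130 + 3.55×137 + 6.87×67 = 128.8 + 679.65 + 22.1 + 486.35 + 460.29 = 1777.19
P = 1844.43 / 1777.19 × 100 = 103.7835
Fisher = √(L × P) = √(103.5138 × 103.7835) = 103.6486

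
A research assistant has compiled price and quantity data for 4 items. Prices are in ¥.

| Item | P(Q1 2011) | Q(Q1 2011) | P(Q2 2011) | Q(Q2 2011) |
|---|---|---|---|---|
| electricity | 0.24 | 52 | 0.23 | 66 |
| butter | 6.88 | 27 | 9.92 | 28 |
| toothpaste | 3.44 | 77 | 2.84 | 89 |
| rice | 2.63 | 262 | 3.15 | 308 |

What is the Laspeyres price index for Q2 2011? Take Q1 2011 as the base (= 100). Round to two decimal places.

Laspeyres price index uses base-period quantities as weights.
ΣP(Q2 2011)·Q(Q1 2011) = 0.23×52 + 9.92×27 + 2.84×77 + 3.15×262 = 11.96 + 267.84 + 218.68 + 825.3 = 1323.78
ΣP(Q1 2011)·Q(Q1 2011) = 0.24×52 + 6.88×27 + 3.44×77 + 2.63×262 = 12.48 + 185.76 + 264.88 + 689.06 = 1152.18
Index = 1323.78 / 1152.18 × 100 = 114.8935

114.89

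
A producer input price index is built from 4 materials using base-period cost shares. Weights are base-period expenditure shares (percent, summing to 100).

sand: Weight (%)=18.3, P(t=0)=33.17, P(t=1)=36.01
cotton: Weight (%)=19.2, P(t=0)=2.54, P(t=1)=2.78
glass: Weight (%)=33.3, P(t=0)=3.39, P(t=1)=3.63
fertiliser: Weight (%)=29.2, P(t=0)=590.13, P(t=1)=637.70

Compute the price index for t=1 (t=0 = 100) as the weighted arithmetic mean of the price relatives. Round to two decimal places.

sand: 18.3 × (36.01/33.17) = 18.3 × 1.085620 = 19.8668
cotton: 19.2 × (2.78/2.54) = 19.2 × 1.094488 = 21.0142
glass: 33.3 × (3.63/3.39) = 33.3 × 1.070796 = 35.6575
fertiliser: 29.2 × (637.70/590.13) = 29.2 × 1.080609 = 31.5538
Index = Σ wᵢ·(p₁ᵢ/p₀ᵢ) = 19.8668 + 21.0142 + 35.6575 + 31.5538 = 108.0923

108.09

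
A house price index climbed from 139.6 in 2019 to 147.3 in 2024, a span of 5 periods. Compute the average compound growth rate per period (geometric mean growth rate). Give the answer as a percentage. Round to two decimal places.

Growth factor = (147.3/139.6)^(1/5) = (1.055158)^(1/5) = 1.010796
Growth rate = 1.010796 − 1 = 0.010796 = 1.0796%

1.08%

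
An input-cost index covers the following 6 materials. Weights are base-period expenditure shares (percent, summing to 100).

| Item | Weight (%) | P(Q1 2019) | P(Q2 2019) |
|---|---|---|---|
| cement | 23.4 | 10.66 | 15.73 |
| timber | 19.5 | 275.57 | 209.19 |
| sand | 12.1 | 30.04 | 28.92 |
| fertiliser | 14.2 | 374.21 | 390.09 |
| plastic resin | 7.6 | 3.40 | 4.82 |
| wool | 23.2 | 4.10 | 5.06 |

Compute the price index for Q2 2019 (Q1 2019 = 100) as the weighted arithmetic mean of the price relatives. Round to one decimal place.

cement: 23.4 × (15.73/10.66) = 23.4 × 1.475610 = 34.5293
timber: 19.5 × (209.19/275.57) = 19.5 × 0.759117 = 14.8028
sand: 12.1 × (28.92/30.04) = 12.1 × 0.962716 = 11.6489
fertiliser: 14.2 × (390.09/374.21) = 14.2 × 1.042436 = 14.8026
plastic resin: 7.6 × (4.82/3.40) = 7.6 × 1.417647 = 10.7741
wool: 23.2 × (5.06/4.10) = 23.2 × 1.234146 = 28.6322
Index = Σ wᵢ·(p₁ᵢ/p₀ᵢ) = 34.5293 + 14.8028 + 11.6489 + 14.8026 + 10.7741 + 28.6322 = 115.1898

115.2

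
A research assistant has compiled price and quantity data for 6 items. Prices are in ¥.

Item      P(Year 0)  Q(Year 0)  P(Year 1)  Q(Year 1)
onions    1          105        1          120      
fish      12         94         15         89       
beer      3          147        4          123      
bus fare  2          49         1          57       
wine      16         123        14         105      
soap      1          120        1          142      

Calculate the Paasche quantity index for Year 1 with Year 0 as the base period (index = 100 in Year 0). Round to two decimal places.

Paasche quantity index uses current-period prices as weights.
ΣP(Year 1)·Q(Year 1) = 1×120 + 15×89 + 4×123 + 1×57 + 14×105 + 1×142 = 120 + 1335 + 492 + 57 + 1470 + 142 = 3616
ΣP(Year 1)·Q(Year 0) = 1×105 + 15×94 + 4×147 + 1×49 + 14×123 + 1×120 = 105 + 1410 + 588 + 49 + 1722 + 120 = 3994
Index = 3616 / 3994 × 100 = 90.5358

90.54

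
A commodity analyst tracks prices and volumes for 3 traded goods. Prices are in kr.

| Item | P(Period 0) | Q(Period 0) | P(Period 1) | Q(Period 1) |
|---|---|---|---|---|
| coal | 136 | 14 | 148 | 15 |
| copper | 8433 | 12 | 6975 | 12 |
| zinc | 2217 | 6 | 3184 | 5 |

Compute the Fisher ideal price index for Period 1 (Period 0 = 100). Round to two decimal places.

Laspeyres component (base-period weights):
ΣP(Period 1)Q(Period 0) = 148×14 + 6975×12 + 3184×6 = 2072 + 83700 + 19104 = 104876
ΣP(Period 0)Q(Period 0) = 136×14 + 8433×12 + 2217×6 = 1904 + 101196 + 13302 = 116402
L = 104876 / 116402 × 100 = 90.0981
Paasche component (current-period weights):
ΣP(Period 1)Q(Period 1) = 148×15 + 6975×12 + 3184×5 = 2220 + 83700 + 15920 = 101840
ΣP(Period 0)Q(Period 1) = 136×15 + 8433×12 + 2217×5 = 2040 + 101196 + 11085 = 114321
P = 101840 / 114321 × 100 = 89.0825
Fisher = √(L × P) = √(90.0981 × 89.0825) = 89.5889

89.59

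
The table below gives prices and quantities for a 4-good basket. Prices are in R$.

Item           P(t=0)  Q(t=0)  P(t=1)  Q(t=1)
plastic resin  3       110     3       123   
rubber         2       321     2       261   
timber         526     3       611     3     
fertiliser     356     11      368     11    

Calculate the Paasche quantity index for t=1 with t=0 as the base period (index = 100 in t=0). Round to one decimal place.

98.8

Paasche quantity index uses current-period prices as weights.
ΣP(t=1)·Q(t=1) = 3×123 + 2×261 + 611×3 + 368×11 = 369 + 522 + 1833 + 4048 = 6772
ΣP(t=1)·Q(t=0) = 3×110 + 2×321 + 611×3 + 368×11 = 330 + 642 + 1833 + 4048 = 6853
Index = 6772 / 6853 × 100 = 98.8180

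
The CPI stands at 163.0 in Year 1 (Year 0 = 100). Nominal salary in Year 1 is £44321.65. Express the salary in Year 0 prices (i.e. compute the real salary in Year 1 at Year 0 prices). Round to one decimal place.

Real = Nominal ÷ (Index/100) = 44321.65 ÷ (163.0/100)
     = 44321.65 ÷ 1.630 = 27191.1963

27191.2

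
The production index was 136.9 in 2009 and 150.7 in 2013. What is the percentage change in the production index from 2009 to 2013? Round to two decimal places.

Change = (150.7 − 136.9) / 136.9 × 100
       = 13.8 / 136.9 × 100 = 10.0804%

10.08%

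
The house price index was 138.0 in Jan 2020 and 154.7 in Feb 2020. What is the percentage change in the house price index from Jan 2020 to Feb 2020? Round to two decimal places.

Change = (154.7 − 138.0) / 138.0 × 100
       = 16.7 / 138.0 × 100 = 12.1014%

12.10%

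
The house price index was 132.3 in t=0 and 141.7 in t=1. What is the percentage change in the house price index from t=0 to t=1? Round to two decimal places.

7.11%

Change = (141.7 − 132.3) / 132.3 × 100
       = 9.4 / 132.3 × 100 = 7.1051%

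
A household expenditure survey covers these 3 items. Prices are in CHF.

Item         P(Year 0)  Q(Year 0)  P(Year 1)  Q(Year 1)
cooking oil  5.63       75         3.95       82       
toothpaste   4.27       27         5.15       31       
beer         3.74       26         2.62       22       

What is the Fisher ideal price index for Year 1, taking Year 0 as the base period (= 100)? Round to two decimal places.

Laspeyres component (base-period weights):
ΣP(Year 1)Q(Year 0) = 3.95×75 + 5.15×27 + 2.62×26 = 296.25 + 139.05 + 68.12 = 503.42
ΣP(Year 0)Q(Year 0) = 5.63×75 + 4.27×27 + 3.74×26 = 422.25 + 115.29 + 97.24 = 634.78
L = 503.42 / 634.78 × 100 = 79.3062
Paasche component (current-period weights):
ΣP(Year 1)Q(Year 1) = 3.95×82 + 5.15×31 + 2.62×22 = 323.9 + 159.65 + 57.64 = 541.19
ΣP(Year 0)Q(Year 1) = 5.63×82 + 4.27×31 + 3.74×22 = 461.66 + 132.37 + 82.28 = 676.31
P = 541.19 / 676.31 × 100 = 80.0210
Fisher = √(L × P) = √(79.3062 × 80.0210) = 79.6628

79.66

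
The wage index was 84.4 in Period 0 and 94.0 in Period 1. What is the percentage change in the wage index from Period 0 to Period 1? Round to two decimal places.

11.37%

Change = (94.0 − 84.4) / 84.4 × 100
       = 9.6 / 84.4 × 100 = 11.3744%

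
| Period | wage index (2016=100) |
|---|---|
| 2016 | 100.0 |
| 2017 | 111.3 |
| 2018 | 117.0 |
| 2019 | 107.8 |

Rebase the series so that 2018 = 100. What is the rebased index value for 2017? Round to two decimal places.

Rebased(2017) = 111.3 / 117.0 × 100 = 95.1282

95.13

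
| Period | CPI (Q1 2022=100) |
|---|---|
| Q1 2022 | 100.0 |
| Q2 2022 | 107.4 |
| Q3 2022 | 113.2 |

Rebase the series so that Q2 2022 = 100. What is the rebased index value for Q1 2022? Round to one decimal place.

93.1

Rebased(Q1 2022) = 100.0 / 107.4 × 100 = 93.1099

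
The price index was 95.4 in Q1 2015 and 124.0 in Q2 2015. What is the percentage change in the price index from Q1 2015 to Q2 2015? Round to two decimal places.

Change = (124.0 − 95.4) / 95.4 × 100
       = 28.6 / 95.4 × 100 = 29.9790%

29.98%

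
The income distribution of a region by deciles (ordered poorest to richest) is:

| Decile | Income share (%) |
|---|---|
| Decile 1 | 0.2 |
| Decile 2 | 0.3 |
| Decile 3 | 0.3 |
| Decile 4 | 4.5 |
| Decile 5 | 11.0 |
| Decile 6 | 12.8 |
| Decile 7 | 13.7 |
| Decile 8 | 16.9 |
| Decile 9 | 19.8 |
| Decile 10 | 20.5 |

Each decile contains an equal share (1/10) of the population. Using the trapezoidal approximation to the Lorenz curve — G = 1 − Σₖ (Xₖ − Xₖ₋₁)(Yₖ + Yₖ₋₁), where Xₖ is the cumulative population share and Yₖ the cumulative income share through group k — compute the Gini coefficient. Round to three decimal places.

0.432

Cumulative income shares Yₖ: 0.0020, 0.0050, 0.0080, 0.0530, 0.1630, 0.2910, 0.4280, 0.5970, 0.7950, 1.0000
Σ (Xₖ−Xₖ₋₁)(Yₖ+Yₖ₋₁) = (1/10)(0.0020+0.0000) + (1/10)(0.0050+0.0020) + (1/10)(0.0080+0.0050) + (1/10)(0.0530+0.0080) + (1/10)(0.1630+0.0530) + (1/10)(0.2910+0.1630) + (1/10)(0.4280+0.2910) + (1/10)(0.5970+0.4280) + (1/10)(0.7950+0.5970) + (1/10)(1.0000+0.7950)
  = 0.0002 + 0.0007 + 0.0013 + 0.0061 + 0.0216 + 0.0454 + 0.0719 + 0.1025 + 0.1392 + 0.1795 = 0.5684
G = 1 − 0.5684 = 0.4316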